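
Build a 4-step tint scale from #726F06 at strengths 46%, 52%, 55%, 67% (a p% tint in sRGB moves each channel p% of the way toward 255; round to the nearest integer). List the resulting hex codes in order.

#726F06 is rgb(114, 111, 6).
46%: (114 + 64.86 = 178.86→179, 111 + 66.24 = 177.24→177, 6 + 114.54 = 120.54→121) → #B3B179
52%: (114 + 73.32 = 187.32→187, 111 + 74.88 = 185.88→186, 6 + 129.48 = 135.48→135) → #BBBA87
55%: (114 + 77.55 = 191.55→192, 111 + 79.2 = 190.2→190, 6 + 136.95 = 142.95→143) → #C0BE8F
67%: (114 + 94.47 = 208.47→208, 111 + 96.48 = 207.48→207, 6 + 166.83 = 172.83→173) → #D0CFAD

#B3B179, #BBBA87, #C0BE8F, #D0CFAD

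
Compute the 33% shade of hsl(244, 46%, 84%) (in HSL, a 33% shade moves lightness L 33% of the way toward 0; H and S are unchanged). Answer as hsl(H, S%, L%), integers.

hsl(244, 46%, 56%)

L moves 33% from 84 toward 0: 84 − 27.72 = 56.28 → 56.
H and S are unchanged.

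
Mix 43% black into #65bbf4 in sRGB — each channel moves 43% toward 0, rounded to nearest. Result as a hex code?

#3a6b8b

#65bbf4 is rgb(101, 187, 244).
Lerp each channel 43% toward 0:
  R: 101 + 0.43×(0−101) = 101 − 43.43 = 57.57 → 58
  G: 187 + 0.43×(0−187) = 187 − 80.41 = 106.59 → 107
  B: 244 + 0.43×(0−244) = 244 − 104.92 = 139.08 → 139
rgb(58, 107, 139) = #3a6b8b.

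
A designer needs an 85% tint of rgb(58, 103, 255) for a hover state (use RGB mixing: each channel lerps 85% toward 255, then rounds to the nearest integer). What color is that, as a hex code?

#e1e8ff

An 85% tint moves each channel 85% toward 255:
  R: 58 + 0.85×(255−58) = 58 + 167.45 = 225.45 → 225
  G: 103 + 0.85×(255−103) = 103 + 129.2 = 232.2 → 232
  B: 255 + 0 = 255 → 255
rgb(225, 232, 255) = #e1e8ff.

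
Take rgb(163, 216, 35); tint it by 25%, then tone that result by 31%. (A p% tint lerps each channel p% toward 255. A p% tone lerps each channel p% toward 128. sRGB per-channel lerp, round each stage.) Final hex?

#A8C466

Per channel, c → c + 0.25(255 − c):
  R: 163 + 23 = 186 → 186
  G: 216 + 0.25×(255−216) = 216 + 9.75 = 225.75 → 226
  B: 35 + 55 = 90 → 90
After the tint: rgb(186, 226, 90) = #BAE25A.
A 31% tone moves each channel 31% toward 128:
  R: 186 − 17.98 = 168.02 → 168
  G: 226 + 0.31×(128−226) = 226 − 30.38 = 195.62 → 196
  B: 90 + 0.31×(128−90) = 90 + 11.78 = 101.78 → 102
rgb(168, 196, 102) = #A8C466.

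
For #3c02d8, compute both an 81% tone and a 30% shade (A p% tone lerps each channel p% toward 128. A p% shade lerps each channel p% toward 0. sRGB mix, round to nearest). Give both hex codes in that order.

#736891, #2a0197

#3c02d8 is rgb(60, 2, 216).
81% tone:
  R: 60 + 55.08 = 115.08 → 115
  G: 2 + 0.81×(128−2) = 2 + 102.06 = 104.06 → 104
  B: 216 − 71.28 = 144.72 → 145
  → #736891
30% shade:
  R: 60 + 0.3×(0−60) = 60 − 18 = 42 → 42
  G: 2 + 0.3×(0−2) = 2 − 0.6 = 1.4 → 1
  B: 216 + 0.3×(0−216) = 216 − 64.8 = 151.2 → 151
  → #2a0197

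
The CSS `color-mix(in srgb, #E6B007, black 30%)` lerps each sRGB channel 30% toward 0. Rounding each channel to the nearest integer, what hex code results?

#A17B05

#E6B007 is rgb(230, 176, 7).
Lerp each channel 30% toward 0:
  R: 230 − 69 = 161 → 161
  G: 176 − 52.8 = 123.2 → 123
  B: 7 − 2.1 = 4.9 → 5
rgb(161, 123, 5) = #A17B05.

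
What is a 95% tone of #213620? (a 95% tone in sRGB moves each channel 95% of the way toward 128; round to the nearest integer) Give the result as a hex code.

#213620 is rgb(33, 54, 32).
Per channel, c → c + 0.95(128 − c):
  R: 33 + 0.95×(128−33) = 33 + 90.25 = 123.25 → 123
  G: 54 + 0.95×(128−54) = 54 + 70.3 = 124.3 → 124
  B: 32 + 91.2 = 123.2 → 123
rgb(123, 124, 123) = #7B7C7B.

#7B7C7B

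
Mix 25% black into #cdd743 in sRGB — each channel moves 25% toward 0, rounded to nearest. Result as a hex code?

#9aa132

#cdd743 is rgb(205, 215, 67).
Lerp each channel 25% toward 0:
  R: 205 + 0.25×(0−205) = 205 − 51.25 = 153.75 → 154
  G: 215 + 0.25×(0−215) = 215 − 53.75 = 161.25 → 161
  B: 67 + 0.25×(0−67) = 67 − 16.75 = 50.25 → 50
rgb(154, 161, 50) = #9aa132.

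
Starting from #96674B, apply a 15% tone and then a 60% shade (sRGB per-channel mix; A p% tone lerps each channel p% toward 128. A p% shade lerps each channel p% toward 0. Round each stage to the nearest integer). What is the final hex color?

#96674B is rgb(150, 103, 75).
A 15% tone moves each channel 15% toward 128:
  R: 150 + 0.15×(128−150) = 150 − 3.3 = 146.7 → 147
  G: 103 + 3.75 = 106.75 → 107
  B: 75 + 7.95 = 82.95 → 83
After the tone: rgb(147, 107, 83) = #936B53.
Per channel, c → c + 0.6(0 − c):
  R: 147 + 0.6×(0−147) = 147 − 88.2 = 58.8 → 59
  G: 107 + 0.6×(0−107) = 107 − 64.2 = 42.8 → 43
  B: 83 − 49.8 = 33.2 → 33
rgb(59, 43, 33) = #3B2B21.

#3B2B21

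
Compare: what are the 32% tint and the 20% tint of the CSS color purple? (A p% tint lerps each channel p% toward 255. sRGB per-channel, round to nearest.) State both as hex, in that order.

#a952a9, #993399

CSS purple is rgb(128, 0, 128).
32% tint:
  R: 128 + 40.64 = 168.64 → 169
  G: 0 + 0.32×(255−0) = 0 + 81.6 = 81.6 → 82
  B: 128 + 0.32×(255−128) = 128 + 40.64 = 168.64 → 169
  → #a952a9
20% tint:
  R: 128 + 25.4 = 153.4 → 153
  G: 0 + 0.2×(255−0) = 0 + 51 = 51 → 51
  B: 128 + 25.4 = 153.4 → 153
  → #993399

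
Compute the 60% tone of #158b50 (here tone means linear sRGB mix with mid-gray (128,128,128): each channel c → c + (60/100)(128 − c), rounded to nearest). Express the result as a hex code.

#158b50 is rgb(21, 139, 80).
A 60% tone moves each channel 60% toward 128:
  R: 21 + 64.2 = 85.2 → 85
  G: 139 + 0.6×(128−139) = 139 − 6.6 = 132.4 → 132
  B: 80 + 28.8 = 108.8 → 109
rgb(85, 132, 109) = #55846d.

#55846d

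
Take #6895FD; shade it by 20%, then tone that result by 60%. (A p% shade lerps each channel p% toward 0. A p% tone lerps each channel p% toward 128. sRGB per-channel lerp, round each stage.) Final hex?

#6895FD is rgb(104, 149, 253).
Per channel, c → c + 0.2(0 − c):
  R: 104 + 0.2×(0−104) = 104 − 20.8 = 83.2 → 83
  G: 149 + 0.2×(0−149) = 149 − 29.8 = 119.2 → 119
  B: 253 + 0.2×(0−253) = 253 − 50.6 = 202.4 → 202
After the shade: rgb(83, 119, 202) = #5377CA.
A 60% tone moves each channel 60% toward 128:
  R: 83 + 0.6×(128−83) = 83 + 27 = 110 → 110
  G: 119 + 5.4 = 124.4 → 124
  B: 202 + 0.6×(128−202) = 202 − 44.4 = 157.6 → 158
rgb(110, 124, 158) = #6E7C9E.

#6E7C9E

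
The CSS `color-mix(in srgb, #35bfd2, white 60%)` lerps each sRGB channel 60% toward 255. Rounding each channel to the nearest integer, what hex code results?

#aee5ed

#35bfd2 is rgb(53, 191, 210).
A 60% tint moves each channel 60% toward 255:
  R: 53 + 0.6×(255−53) = 53 + 121.2 = 174.2 → 174
  G: 191 + 38.4 = 229.4 → 229
  B: 210 + 0.6×(255−210) = 210 + 27 = 237 → 237
rgb(174, 229, 237) = #aee5ed.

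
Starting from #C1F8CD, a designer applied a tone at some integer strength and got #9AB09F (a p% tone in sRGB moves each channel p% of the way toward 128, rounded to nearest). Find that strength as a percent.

60%

#C1F8CD is rgb(193, 248, 205); #9AB09F is rgb(154, 176, 159).
On the G channel (widest range): 176 ≈ 248 + (p/100)(128 − 248), so p ≈ 100×(176 − 248)/(128 − 248) = -7200/-120 = 60.00.
p = 60 reproduces all three channels after rounding.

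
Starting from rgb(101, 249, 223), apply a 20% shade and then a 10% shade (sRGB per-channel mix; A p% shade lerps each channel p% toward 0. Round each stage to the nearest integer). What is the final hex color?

A 20% shade moves each channel 20% toward 0:
  R: 101 + 0.2×(0−101) = 101 − 20.2 = 80.8 → 81
  G: 249 + 0.2×(0−249) = 249 − 49.8 = 199.2 → 199
  B: 223 − 44.6 = 178.4 → 178
After the shade: rgb(81, 199, 178) = #51C7B2.
Per channel, c → c + 0.1(0 − c):
  R: 81 + 0.1×(0−81) = 81 − 8.1 = 72.9 → 73
  G: 199 + 0.1×(0−199) = 199 − 19.9 = 179.1 → 179
  B: 178 + 0.1×(0−178) = 178 − 17.8 = 160.2 → 160
rgb(73, 179, 160) = #49B3A0.

#49B3A0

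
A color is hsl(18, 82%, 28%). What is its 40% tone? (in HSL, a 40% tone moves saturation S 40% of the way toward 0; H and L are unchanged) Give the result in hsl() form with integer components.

S moves 40% from 82 toward 0: 82 − 32.8 = 49.2 → 49.
H and L are unchanged.

hsl(18, 49%, 28%)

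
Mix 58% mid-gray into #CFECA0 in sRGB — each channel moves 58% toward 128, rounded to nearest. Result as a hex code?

#A1AD8D

#CFECA0 is rgb(207, 236, 160).
Lerp each channel 58% toward 128:
  R: 207 + 0.58×(128−207) = 207 − 45.82 = 161.18 → 161
  G: 236 + 0.58×(128−236) = 236 − 62.64 = 173.36 → 173
  B: 160 + 0.58×(128−160) = 160 − 18.56 = 141.44 → 141
rgb(161, 173, 141) = #A1AD8D.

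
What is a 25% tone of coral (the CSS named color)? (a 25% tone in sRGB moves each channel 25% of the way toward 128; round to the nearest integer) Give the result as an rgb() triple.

CSS coral is rgb(255, 127, 80).
Per channel, c → c + 0.25(128 − c):
  R: 255 + 0.25×(128−255) = 255 − 31.75 = 223.25 → 223
  G: 127 + 0.25 = 127.25 → 127
  B: 80 + 0.25×(128−80) = 80 + 12 = 92 → 92

rgb(223, 127, 92)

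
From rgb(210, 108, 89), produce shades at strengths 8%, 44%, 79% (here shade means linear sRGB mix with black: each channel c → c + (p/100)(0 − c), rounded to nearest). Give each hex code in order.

8%: (210 − 16.8 = 193.2→193, 108 − 8.64 = 99.36→99, 89 − 7.12 = 81.88→82) → #C16352
44%: (210 − 92.4 = 117.6→118, 108 − 47.52 = 60.48→60, 89 − 39.16 = 49.84→50) → #763C32
79%: (210 − 165.9 = 44.1→44, 108 − 85.32 = 22.68→23, 89 − 70.31 = 18.69→19) → #2C1713

#C16352, #763C32, #2C1713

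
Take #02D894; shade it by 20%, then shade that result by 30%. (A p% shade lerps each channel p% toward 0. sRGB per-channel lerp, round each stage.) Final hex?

#017953

#02D894 is rgb(2, 216, 148).
Lerp each channel 20% toward 0:
  R: 2 + 0.2×(0−2) = 2 − 0.4 = 1.6 → 2
  G: 216 + 0.2×(0−216) = 216 − 43.2 = 172.8 → 173
  B: 148 − 29.6 = 118.4 → 118
After the shade: rgb(2, 173, 118) = #02AD76.
Lerp each channel 30% toward 0:
  R: 2 + 0.3×(0−2) = 2 − 0.6 = 1.4 → 1
  G: 173 − 51.9 = 121.1 → 121
  B: 118 − 35.4 = 82.6 → 83
rgb(1, 121, 83) = #017953.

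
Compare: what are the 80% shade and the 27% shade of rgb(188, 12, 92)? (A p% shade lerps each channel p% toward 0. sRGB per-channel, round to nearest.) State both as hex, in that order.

80% shade:
  R: 188 + 0.8×(0−188) = 188 − 150.4 = 37.6 → 38
  G: 12 − 9.6 = 2.4 → 2
  B: 92 + 0.8×(0−92) = 92 − 73.6 = 18.4 → 18
  → #260212
27% shade:
  R: 188 − 50.76 = 137.24 → 137
  G: 12 + 0.27×(0−12) = 12 − 3.24 = 8.76 → 9
  B: 92 + 0.27×(0−92) = 92 − 24.84 = 67.16 → 67
  → #890943

#260212, #890943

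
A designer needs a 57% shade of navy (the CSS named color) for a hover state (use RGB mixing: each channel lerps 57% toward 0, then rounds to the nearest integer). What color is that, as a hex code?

#000037

CSS navy is rgb(0, 0, 128).
A 57% shade moves each channel 57% toward 0:
  R: 0 + 0.57×(0−0) = 0 + 0 = 0 → 0
  G: 0 + 0.57×(0−0) = 0 + 0 = 0 → 0
  B: 128 − 72.96 = 55.04 → 55
rgb(0, 0, 55) = #000037.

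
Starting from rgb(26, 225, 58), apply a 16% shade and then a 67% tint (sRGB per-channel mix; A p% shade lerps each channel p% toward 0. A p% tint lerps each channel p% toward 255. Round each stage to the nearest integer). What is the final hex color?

Lerp each channel 16% toward 0:
  R: 26 − 4.16 = 21.84 → 22
  G: 225 − 36 = 189 → 189
  B: 58 − 9.28 = 48.72 → 49
After the shade: rgb(22, 189, 49) = #16BD31.
Lerp each channel 67% toward 255:
  R: 22 + 0.67×(255−22) = 22 + 156.11 = 178.11 → 178
  G: 189 + 44.22 = 233.22 → 233
  B: 49 + 138.02 = 187.02 → 187
rgb(178, 233, 187) = #B2E9BB.

#B2E9BB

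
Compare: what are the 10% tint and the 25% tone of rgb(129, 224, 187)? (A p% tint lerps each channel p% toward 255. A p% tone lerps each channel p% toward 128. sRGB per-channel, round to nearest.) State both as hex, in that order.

#8EE3C2, #81C8AC

10% tint:
  R: 129 + 0.1×(255−129) = 129 + 12.6 = 141.6 → 142
  G: 224 + 0.1×(255−224) = 224 + 3.1 = 227.1 → 227
  B: 187 + 0.1×(255−187) = 187 + 6.8 = 193.8 → 194
  → #8EE3C2
25% tone:
  R: 129 − 0.25 = 128.75 → 129
  G: 224 − 24 = 200 → 200
  B: 187 + 0.25×(128−187) = 187 − 14.75 = 172.25 → 172
  → #81C8AC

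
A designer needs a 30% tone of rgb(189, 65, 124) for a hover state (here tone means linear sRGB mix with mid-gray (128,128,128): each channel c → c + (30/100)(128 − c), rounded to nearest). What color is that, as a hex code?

#AB547D

Per channel, c → c + 0.3(128 − c):
  R: 189 + 0.3×(128−189) = 189 − 18.3 = 170.7 → 171
  G: 65 + 0.3×(128−65) = 65 + 18.9 = 83.9 → 84
  B: 124 + 0.3×(128−124) = 124 + 1.2 = 125.2 → 125
rgb(171, 84, 125) = #AB547D.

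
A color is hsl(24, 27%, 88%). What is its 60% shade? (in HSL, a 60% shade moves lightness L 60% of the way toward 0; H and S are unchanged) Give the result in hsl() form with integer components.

L moves 60% from 88 toward 0: 88 − 52.8 = 35.2 → 35.
H and S are unchanged.

hsl(24, 27%, 35%)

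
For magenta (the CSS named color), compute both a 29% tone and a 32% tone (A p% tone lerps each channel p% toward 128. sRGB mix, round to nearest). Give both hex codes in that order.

#DA25DA, #D629D6

CSS magenta is rgb(255, 0, 255).
29% tone:
  R: 255 − 36.83 = 218.17 → 218
  G: 0 + 0.29×(128−0) = 0 + 37.12 = 37.12 → 37
  B: 255 + 0.29×(128−255) = 255 − 36.83 = 218.17 → 218
  → #DA25DA
32% tone:
  R: 255 − 40.64 = 214.36 → 214
  G: 0 + 0.32×(128−0) = 0 + 40.96 = 40.96 → 41
  B: 255 − 40.64 = 214.36 → 214
  → #D629D6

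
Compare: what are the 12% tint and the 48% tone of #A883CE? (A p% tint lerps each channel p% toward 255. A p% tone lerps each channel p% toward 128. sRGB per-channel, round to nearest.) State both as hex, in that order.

#B292D4, #9582A9

#A883CE is rgb(168, 131, 206).
12% tint:
  R: 168 + 10.44 = 178.44 → 178
  G: 131 + 0.12×(255−131) = 131 + 14.88 = 145.88 → 146
  B: 206 + 0.12×(255−206) = 206 + 5.88 = 211.88 → 212
  → #B292D4
48% tone:
  R: 168 + 0.48×(128−168) = 168 − 19.2 = 148.8 → 149
  G: 131 − 1.44 = 129.56 → 130
  B: 206 + 0.48×(128−206) = 206 − 37.44 = 168.56 → 169
  → #9582A9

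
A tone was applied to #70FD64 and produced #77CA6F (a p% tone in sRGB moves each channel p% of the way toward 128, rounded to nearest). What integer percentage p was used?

41%

#70FD64 is rgb(112, 253, 100); #77CA6F is rgb(119, 202, 111).
On the G channel (widest range): 202 ≈ 253 + (p/100)(128 − 253), so p ≈ 100×(202 − 253)/(128 − 253) = -5100/-125 = 40.80.
p = 41 reproduces all three channels after rounding.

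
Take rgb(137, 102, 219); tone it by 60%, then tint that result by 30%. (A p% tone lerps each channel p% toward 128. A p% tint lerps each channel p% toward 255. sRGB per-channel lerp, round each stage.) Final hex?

A 60% tone moves each channel 60% toward 128:
  R: 137 − 5.4 = 131.6 → 132
  G: 102 + 0.6×(128−102) = 102 + 15.6 = 117.6 → 118
  B: 219 − 54.6 = 164.4 → 164
After the tone: rgb(132, 118, 164) = #8476A4.
Lerp each channel 30% toward 255:
  R: 132 + 0.3×(255−132) = 132 + 36.9 = 168.9 → 169
  G: 118 + 41.1 = 159.1 → 159
  B: 164 + 27.3 = 191.3 → 191
rgb(169, 159, 191) = #A99FBF.

#A99FBF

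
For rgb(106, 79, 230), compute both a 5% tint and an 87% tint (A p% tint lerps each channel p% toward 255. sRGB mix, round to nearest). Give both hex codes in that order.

#7158E7, #ECE8FC

5% tint:
  R: 106 + 0.05×(255−106) = 106 + 7.45 = 113.45 → 113
  G: 79 + 8.8 = 87.8 → 88
  B: 230 + 0.05×(255−230) = 230 + 1.25 = 231.25 → 231
  → #7158E7
87% tint:
  R: 106 + 129.63 = 235.63 → 236
  G: 79 + 0.87×(255−79) = 79 + 153.12 = 232.12 → 232
  B: 230 + 21.75 = 251.75 → 252
  → #ECE8FC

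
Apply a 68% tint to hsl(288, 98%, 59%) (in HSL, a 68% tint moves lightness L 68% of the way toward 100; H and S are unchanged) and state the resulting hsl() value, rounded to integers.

L moves 68% from 59 toward 100: 59 + 27.88 = 86.88 → 87.
H and S are unchanged.

hsl(288, 98%, 87%)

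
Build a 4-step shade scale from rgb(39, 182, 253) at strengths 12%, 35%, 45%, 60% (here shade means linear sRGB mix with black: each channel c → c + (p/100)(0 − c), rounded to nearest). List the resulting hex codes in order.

12%: (39 − 4.68 = 34.32→34, 182 − 21.84 = 160.16→160, 253 − 30.36 = 222.64→223) → #22a0df
35%: (39 − 13.65 = 25.35→25, 182 − 63.7 = 118.3→118, 253 − 88.55 = 164.45→164) → #1976a4
45%: (39 − 17.55 = 21.45→21, 182 − 81.9 = 100.1→100, 253 − 113.85 = 139.15→139) → #15648b
60%: (39 − 23.4 = 15.6→16, 182 − 109.2 = 72.8→73, 253 − 151.8 = 101.2→101) → #104965

#22a0df, #1976a4, #15648b, #104965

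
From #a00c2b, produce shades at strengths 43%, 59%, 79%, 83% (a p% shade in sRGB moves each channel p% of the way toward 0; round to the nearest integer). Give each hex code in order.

#a00c2b is rgb(160, 12, 43).
43%: (160 − 68.8 = 91.2→91, 12 − 5.16 = 6.84→7, 43 − 18.49 = 24.51→25) → #5b0719
59%: (160 − 94.4 = 65.6→66, 12 − 7.08 = 4.92→5, 43 − 25.37 = 17.63→18) → #420512
79%: (160 − 126.4 = 33.6→34, 12 − 9.48 = 2.52→3, 43 − 33.97 = 9.03→9) → #220309
83%: (160 − 132.8 = 27.2→27, 12 − 9.96 = 2.04→2, 43 − 35.69 = 7.31→7) → #1b0207

#5b0719, #420512, #220309, #1b0207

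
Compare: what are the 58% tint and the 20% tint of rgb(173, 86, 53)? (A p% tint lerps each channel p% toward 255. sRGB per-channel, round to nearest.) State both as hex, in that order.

58% tint:
  R: 173 + 0.58×(255−173) = 173 + 47.56 = 220.56 → 221
  G: 86 + 98.02 = 184.02 → 184
  B: 53 + 0.58×(255−53) = 53 + 117.16 = 170.16 → 170
  → #DDB8AA
20% tint:
  R: 173 + 16.4 = 189.4 → 189
  G: 86 + 33.8 = 119.8 → 120
  B: 53 + 0.2×(255−53) = 53 + 40.4 = 93.4 → 93
  → #BD785D

#DDB8AA, #BD785D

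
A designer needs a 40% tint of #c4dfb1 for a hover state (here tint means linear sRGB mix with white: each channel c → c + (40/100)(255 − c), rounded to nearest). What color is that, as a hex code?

#dcecd0

#c4dfb1 is rgb(196, 223, 177).
Lerp each channel 40% toward 255:
  R: 196 + 23.6 = 219.6 → 220
  G: 223 + 0.4×(255−223) = 223 + 12.8 = 235.8 → 236
  B: 177 + 0.4×(255−177) = 177 + 31.2 = 208.2 → 208
rgb(220, 236, 208) = #dcecd0.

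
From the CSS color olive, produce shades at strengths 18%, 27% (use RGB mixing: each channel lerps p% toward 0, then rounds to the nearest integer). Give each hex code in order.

CSS olive is rgb(128, 128, 0).
18%: (128 − 23.04 = 104.96→105, 128 − 23.04 = 104.96→105, 0→0) → #696900
27%: (128 − 34.56 = 93.44→93, 128 − 34.56 = 93.44→93, 0→0) → #5D5D00

#696900, #5D5D00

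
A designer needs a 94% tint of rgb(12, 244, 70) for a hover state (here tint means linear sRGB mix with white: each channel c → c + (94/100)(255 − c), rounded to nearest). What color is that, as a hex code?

Lerp each channel 94% toward 255:
  R: 12 + 228.42 = 240.42 → 240
  G: 244 + 0.94×(255−244) = 244 + 10.34 = 254.34 → 254
  B: 70 + 0.94×(255−70) = 70 + 173.9 = 243.9 → 244
rgb(240, 254, 244) = #F0FEF4.

#F0FEF4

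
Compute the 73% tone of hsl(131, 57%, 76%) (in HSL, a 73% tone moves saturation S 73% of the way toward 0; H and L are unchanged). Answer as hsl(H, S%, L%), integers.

hsl(131, 15%, 76%)

S moves 73% from 57 toward 0: 57 − 41.61 = 15.39 → 15.
H and L are unchanged.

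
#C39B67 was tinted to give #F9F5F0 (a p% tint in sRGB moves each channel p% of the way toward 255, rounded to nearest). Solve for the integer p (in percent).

#C39B67 is rgb(195, 155, 103); #F9F5F0 is rgb(249, 245, 240).
On the B channel (widest range): 240 ≈ 103 + (p/100)(255 − 103), so p ≈ 100×(240 − 103)/(255 − 103) = 13700/152 = 90.13.
p = 90 reproduces all three channels after rounding.

90%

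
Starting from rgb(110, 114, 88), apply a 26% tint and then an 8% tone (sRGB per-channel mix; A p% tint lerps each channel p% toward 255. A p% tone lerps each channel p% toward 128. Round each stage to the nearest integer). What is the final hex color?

#929583

Lerp each channel 26% toward 255:
  R: 110 + 0.26×(255−110) = 110 + 37.7 = 147.7 → 148
  G: 114 + 36.66 = 150.66 → 151
  B: 88 + 0.26×(255−88) = 88 + 43.42 = 131.42 → 131
After the tint: rgb(148, 151, 131) = #949783.
Lerp each channel 8% toward 128:
  R: 148 + 0.08×(128−148) = 148 − 1.6 = 146.4 → 146
  G: 151 + 0.08×(128−151) = 151 − 1.84 = 149.16 → 149
  B: 131 + 0.08×(128−131) = 131 − 0.24 = 130.76 → 131
rgb(146, 149, 131) = #929583.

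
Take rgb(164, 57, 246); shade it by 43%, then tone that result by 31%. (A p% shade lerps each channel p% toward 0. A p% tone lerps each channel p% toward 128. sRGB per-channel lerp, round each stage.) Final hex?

#683E88

Lerp each channel 43% toward 0:
  R: 164 + 0.43×(0−164) = 164 − 70.52 = 93.48 → 93
  G: 57 + 0.43×(0−57) = 57 − 24.51 = 32.49 → 32
  B: 246 − 105.78 = 140.22 → 140
After the shade: rgb(93, 32, 140) = #5D208C.
Per channel, c → c + 0.31(128 − c):
  R: 93 + 10.85 = 103.85 → 104
  G: 32 + 29.76 = 61.76 → 62
  B: 140 + 0.31×(128−140) = 140 − 3.72 = 136.28 → 136
rgb(104, 62, 136) = #683E88.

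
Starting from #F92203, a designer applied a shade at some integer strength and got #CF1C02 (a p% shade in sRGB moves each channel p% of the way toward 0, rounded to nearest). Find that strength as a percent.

#F92203 is rgb(249, 34, 3); #CF1C02 is rgb(207, 28, 2).
On the R channel (widest range): 207 ≈ 249 + (p/100)(0 − 249), so p ≈ 100×(207 − 249)/(0 − 249) = -4200/-249 = 16.87.
p = 17 reproduces all three channels after rounding.

17%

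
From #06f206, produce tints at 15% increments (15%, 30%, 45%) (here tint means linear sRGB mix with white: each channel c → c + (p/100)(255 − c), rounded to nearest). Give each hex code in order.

#06f206 is rgb(6, 242, 6).
15%: (6 + 37.35 = 43.35→43, 242 + 1.95 = 243.95→244, 6 + 37.35 = 43.35→43) → #2bf42b
30%: (6 + 74.7 = 80.7→81, 242 + 3.9 = 245.9→246, 6 + 74.7 = 80.7→81) → #51f651
45%: (6 + 112.05 = 118.05→118, 242 + 5.85 = 247.85→248, 6 + 112.05 = 118.05→118) → #76f876

#2bf42b, #51f651, #76f876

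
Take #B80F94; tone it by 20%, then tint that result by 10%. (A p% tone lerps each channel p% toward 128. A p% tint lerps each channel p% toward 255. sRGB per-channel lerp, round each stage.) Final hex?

#B53C9B

#B80F94 is rgb(184, 15, 148).
Lerp each channel 20% toward 128:
  R: 184 + 0.2×(128−184) = 184 − 11.2 = 172.8 → 173
  G: 15 + 0.2×(128−15) = 15 + 22.6 = 37.6 → 38
  B: 148 − 4 = 144 → 144
After the tone: rgb(173, 38, 144) = #AD2690.
A 10% tint moves each channel 10% toward 255:
  R: 173 + 8.2 = 181.2 → 181
  G: 38 + 21.7 = 59.7 → 60
  B: 144 + 11.1 = 155.1 → 155
rgb(181, 60, 155) = #B53C9B.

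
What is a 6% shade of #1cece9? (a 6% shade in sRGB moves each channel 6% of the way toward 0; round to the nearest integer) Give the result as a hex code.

#1cece9 is rgb(28, 236, 233).
Per channel, c → c + 0.06(0 − c):
  R: 28 − 1.68 = 26.32 → 26
  G: 236 − 14.16 = 221.84 → 222
  B: 233 + 0.06×(0−233) = 233 − 13.98 = 219.02 → 219
rgb(26, 222, 219) = #1adedb.

#1adedb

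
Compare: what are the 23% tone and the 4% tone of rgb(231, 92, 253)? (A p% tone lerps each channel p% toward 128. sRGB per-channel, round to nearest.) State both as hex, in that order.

23% tone:
  R: 231 + 0.23×(128−231) = 231 − 23.69 = 207.31 → 207
  G: 92 + 8.28 = 100.28 → 100
  B: 253 − 28.75 = 224.25 → 224
  → #cf64e0
4% tone:
  R: 231 + 0.04×(128−231) = 231 − 4.12 = 226.88 → 227
  G: 92 + 1.44 = 93.44 → 93
  B: 253 + 0.04×(128−253) = 253 − 5 = 248 → 248
  → #e35df8

#cf64e0, #e35df8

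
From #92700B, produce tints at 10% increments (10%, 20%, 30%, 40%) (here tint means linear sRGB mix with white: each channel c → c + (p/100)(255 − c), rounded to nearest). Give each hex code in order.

#92700B is rgb(146, 112, 11).
10%: (146 + 10.9 = 156.9→157, 112 + 14.3 = 126.3→126, 11 + 24.4 = 35.4→35) → #9D7E23
20%: (146 + 21.8 = 167.8→168, 112 + 28.6 = 140.6→141, 11 + 48.8 = 59.8→60) → #A88D3C
30%: (146 + 32.7 = 178.7→179, 112 + 42.9 = 154.9→155, 11 + 73.2 = 84.2→84) → #B39B54
40%: (146 + 43.6 = 189.6→190, 112 + 57.2 = 169.2→169, 11 + 97.6 = 108.6→109) → #BEA96D

#9D7E23, #A88D3C, #B39B54, #BEA96D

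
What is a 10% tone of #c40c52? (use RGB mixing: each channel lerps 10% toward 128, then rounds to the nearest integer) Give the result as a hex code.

#c40c52 is rgb(196, 12, 82).
A 10% tone moves each channel 10% toward 128:
  R: 196 + 0.1×(128−196) = 196 − 6.8 = 189.2 → 189
  G: 12 + 11.6 = 23.6 → 24
  B: 82 + 0.1×(128−82) = 82 + 4.6 = 86.6 → 87
rgb(189, 24, 87) = #bd1857.

#bd1857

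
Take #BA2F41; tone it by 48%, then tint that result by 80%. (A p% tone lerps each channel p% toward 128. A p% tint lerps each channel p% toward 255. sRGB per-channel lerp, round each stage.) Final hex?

#ECDDDF

#BA2F41 is rgb(186, 47, 65).
A 48% tone moves each channel 48% toward 128:
  R: 186 + 0.48×(128−186) = 186 − 27.84 = 158.16 → 158
  G: 47 + 0.48×(128−47) = 47 + 38.88 = 85.88 → 86
  B: 65 + 0.48×(128−65) = 65 + 30.24 = 95.24 → 95
After the tone: rgb(158, 86, 95) = #9E565F.
An 80% tint moves each channel 80% toward 255:
  R: 158 + 77.6 = 235.6 → 236
  G: 86 + 0.8×(255−86) = 86 + 135.2 = 221.2 → 221
  B: 95 + 128 = 223 → 223
rgb(236, 221, 223) = #ECDDDF.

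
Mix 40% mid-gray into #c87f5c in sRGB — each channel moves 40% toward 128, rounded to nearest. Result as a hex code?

#ab7f6a

#c87f5c is rgb(200, 127, 92).
Lerp each channel 40% toward 128:
  R: 200 + 0.4×(128−200) = 200 − 28.8 = 171.2 → 171
  G: 127 + 0.4 = 127.4 → 127
  B: 92 + 14.4 = 106.4 → 106
rgb(171, 127, 106) = #ab7f6a.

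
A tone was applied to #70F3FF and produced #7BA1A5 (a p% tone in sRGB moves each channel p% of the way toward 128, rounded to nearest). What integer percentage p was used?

71%

#70F3FF is rgb(112, 243, 255); #7BA1A5 is rgb(123, 161, 165).
On the B channel (widest range): 165 ≈ 255 + (p/100)(128 − 255), so p ≈ 100×(165 − 255)/(128 − 255) = -9000/-127 = 70.87.
p = 71 reproduces all three channels after rounding.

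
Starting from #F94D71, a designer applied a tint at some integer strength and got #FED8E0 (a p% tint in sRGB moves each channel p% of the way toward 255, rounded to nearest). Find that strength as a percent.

#F94D71 is rgb(249, 77, 113); #FED8E0 is rgb(254, 216, 224).
On the G channel (widest range): 216 ≈ 77 + (p/100)(255 − 77), so p ≈ 100×(216 − 77)/(255 − 77) = 13900/178 = 78.09.
p = 78 reproduces all three channels after rounding.

78%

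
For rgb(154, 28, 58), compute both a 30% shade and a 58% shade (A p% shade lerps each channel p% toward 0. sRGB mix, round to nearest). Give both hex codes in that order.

30% shade:
  R: 154 − 46.2 = 107.8 → 108
  G: 28 − 8.4 = 19.6 → 20
  B: 58 − 17.4 = 40.6 → 41
  → #6C1429
58% shade:
  R: 154 + 0.58×(0−154) = 154 − 89.32 = 64.68 → 65
  G: 28 + 0.58×(0−28) = 28 − 16.24 = 11.76 → 12
  B: 58 + 0.58×(0−58) = 58 − 33.64 = 24.36 → 24
  → #410C18

#6C1429, #410C18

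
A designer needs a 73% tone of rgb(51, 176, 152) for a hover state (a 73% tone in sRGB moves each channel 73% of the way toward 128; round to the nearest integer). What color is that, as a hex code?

#6B8D86

Per channel, c → c + 0.73(128 − c):
  R: 51 + 0.73×(128−51) = 51 + 56.21 = 107.21 → 107
  G: 176 + 0.73×(128−176) = 176 − 35.04 = 140.96 → 141
  B: 152 + 0.73×(128−152) = 152 − 17.52 = 134.48 → 134
rgb(107, 141, 134) = #6B8D86.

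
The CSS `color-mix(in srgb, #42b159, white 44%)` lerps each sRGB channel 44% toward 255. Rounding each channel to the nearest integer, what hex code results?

#95d3a2

#42b159 is rgb(66, 177, 89).
Per channel, c → c + 0.44(255 − c):
  R: 66 + 0.44×(255−66) = 66 + 83.16 = 149.16 → 149
  G: 177 + 0.44×(255−177) = 177 + 34.32 = 211.32 → 211
  B: 89 + 0.44×(255−89) = 89 + 73.04 = 162.04 → 162
rgb(149, 211, 162) = #95d3a2.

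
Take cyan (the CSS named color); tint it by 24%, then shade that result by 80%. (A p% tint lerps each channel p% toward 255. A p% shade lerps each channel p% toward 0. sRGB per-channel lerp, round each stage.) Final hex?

CSS cyan is rgb(0, 255, 255).
Per channel, c → c + 0.24(255 − c):
  R: 0 + 0.24×(255−0) = 0 + 61.2 = 61.2 → 61
  G: 255 + 0.24×(255−255) = 255 + 0 = 255 → 255
  B: 255 + 0 = 255 → 255
After the tint: rgb(61, 255, 255) = #3DFFFF.
Lerp each channel 80% toward 0:
  R: 61 + 0.8×(0−61) = 61 − 48.8 = 12.2 → 12
  G: 255 + 0.8×(0−255) = 255 − 204 = 51 → 51
  B: 255 + 0.8×(0−255) = 255 − 204 = 51 → 51
rgb(12, 51, 51) = #0C3333.

#0C3333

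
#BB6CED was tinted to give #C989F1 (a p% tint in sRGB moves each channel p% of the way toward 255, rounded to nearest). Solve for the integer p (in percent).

#BB6CED is rgb(187, 108, 237); #C989F1 is rgb(201, 137, 241).
On the G channel (widest range): 137 ≈ 108 + (p/100)(255 − 108), so p ≈ 100×(137 − 108)/(255 − 108) = 2900/147 = 19.73.
p = 20 reproduces all three channels after rounding.

20%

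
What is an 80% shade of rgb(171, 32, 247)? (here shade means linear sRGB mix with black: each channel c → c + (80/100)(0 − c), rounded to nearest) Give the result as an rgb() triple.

Per channel, c → c + 0.8(0 − c):
  R: 171 − 136.8 = 34.2 → 34
  G: 32 − 25.6 = 6.4 → 6
  B: 247 − 197.6 = 49.4 → 49

rgb(34, 6, 49)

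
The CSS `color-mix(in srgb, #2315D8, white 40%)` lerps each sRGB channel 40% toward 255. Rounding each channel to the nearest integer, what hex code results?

#2315D8 is rgb(35, 21, 216).
A 40% tint moves each channel 40% toward 255:
  R: 35 + 0.4×(255−35) = 35 + 88 = 123 → 123
  G: 21 + 93.6 = 114.6 → 115
  B: 216 + 0.4×(255−216) = 216 + 15.6 = 231.6 → 232
rgb(123, 115, 232) = #7B73E8.

#7B73E8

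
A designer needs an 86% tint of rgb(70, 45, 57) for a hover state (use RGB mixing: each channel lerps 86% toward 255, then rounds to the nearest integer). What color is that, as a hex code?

#E5E2E3

Per channel, c → c + 0.86(255 − c):
  R: 70 + 159.1 = 229.1 → 229
  G: 45 + 0.86×(255−45) = 45 + 180.6 = 225.6 → 226
  B: 57 + 0.86×(255−57) = 57 + 170.28 = 227.28 → 227
rgb(229, 226, 227) = #E5E2E3.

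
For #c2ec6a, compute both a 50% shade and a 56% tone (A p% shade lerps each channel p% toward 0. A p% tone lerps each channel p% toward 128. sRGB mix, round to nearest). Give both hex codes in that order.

#617635, #9db076

#c2ec6a is rgb(194, 236, 106).
50% shade:
  R: 194 − 97 = 97 → 97
  G: 236 − 118 = 118 → 118
  B: 106 − 53 = 53 → 53
  → #617635
56% tone:
  R: 194 − 36.96 = 157.04 → 157
  G: 236 − 60.48 = 175.52 → 176
  B: 106 + 0.56×(128−106) = 106 + 12.32 = 118.32 → 118
  → #9db076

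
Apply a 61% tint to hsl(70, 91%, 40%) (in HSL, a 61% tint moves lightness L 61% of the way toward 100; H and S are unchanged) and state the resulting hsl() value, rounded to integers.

L moves 61% from 40 toward 100: 40 + 36.6 = 76.6 → 77.
H and S are unchanged.

hsl(70, 91%, 77%)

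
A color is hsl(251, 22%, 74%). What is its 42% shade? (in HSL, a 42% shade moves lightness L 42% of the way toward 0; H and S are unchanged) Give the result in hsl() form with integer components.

L moves 42% from 74 toward 0: 74 − 31.08 = 42.92 → 43.
H and S are unchanged.

hsl(251, 22%, 43%)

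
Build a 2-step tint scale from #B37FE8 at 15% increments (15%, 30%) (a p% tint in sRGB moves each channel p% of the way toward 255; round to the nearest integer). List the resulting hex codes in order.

#BE92EB, #CAA5EF

#B37FE8 is rgb(179, 127, 232).
15%: (179 + 11.4 = 190.4→190, 127 + 19.2 = 146.2→146, 232 + 3.45 = 235.45→235) → #BE92EB
30%: (179 + 22.8 = 201.8→202, 127 + 38.4 = 165.4→165, 232 + 6.9 = 238.9→239) → #CAA5EF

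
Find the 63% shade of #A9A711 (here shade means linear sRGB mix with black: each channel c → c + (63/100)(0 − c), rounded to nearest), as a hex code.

#3F3E06

#A9A711 is rgb(169, 167, 17).
Per channel, c → c + 0.63(0 − c):
  R: 169 − 106.47 = 62.53 → 63
  G: 167 + 0.63×(0−167) = 167 − 105.21 = 61.79 → 62
  B: 17 − 10.71 = 6.29 → 6
rgb(63, 62, 6) = #3F3E06.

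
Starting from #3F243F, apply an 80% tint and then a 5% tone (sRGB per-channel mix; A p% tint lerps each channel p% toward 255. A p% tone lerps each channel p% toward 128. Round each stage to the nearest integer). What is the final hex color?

#3F243F is rgb(63, 36, 63).
Per channel, c → c + 0.8(255 − c):
  R: 63 + 0.8×(255−63) = 63 + 153.6 = 216.6 → 217
  G: 36 + 175.2 = 211.2 → 211
  B: 63 + 0.8×(255−63) = 63 + 153.6 = 216.6 → 217
After the tint: rgb(217, 211, 217) = #D9D3D9.
Lerp each channel 5% toward 128:
  R: 217 + 0.05×(128−217) = 217 − 4.45 = 212.55 → 213
  G: 211 + 0.05×(128−211) = 211 − 4.15 = 206.85 → 207
  B: 217 − 4.45 = 212.55 → 213
rgb(213, 207, 213) = #D5CFD5.

#D5CFD5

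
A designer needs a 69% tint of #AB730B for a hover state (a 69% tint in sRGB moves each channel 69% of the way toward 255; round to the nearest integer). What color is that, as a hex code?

#AB730B is rgb(171, 115, 11).
Per channel, c → c + 0.69(255 − c):
  R: 171 + 0.69×(255−171) = 171 + 57.96 = 228.96 → 229
  G: 115 + 0.69×(255−115) = 115 + 96.6 = 211.6 → 212
  B: 11 + 168.36 = 179.36 → 179
rgb(229, 212, 179) = #E5D4B3.

#E5D4B3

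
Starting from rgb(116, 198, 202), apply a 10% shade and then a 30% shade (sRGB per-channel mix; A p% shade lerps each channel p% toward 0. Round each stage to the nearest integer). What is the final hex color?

Lerp each channel 10% toward 0:
  R: 116 + 0.1×(0−116) = 116 − 11.6 = 104.4 → 104
  G: 198 − 19.8 = 178.2 → 178
  B: 202 + 0.1×(0−202) = 202 − 20.2 = 181.8 → 182
After the shade: rgb(104, 178, 182) = #68B2B6.
Lerp each channel 30% toward 0:
  R: 104 + 0.3×(0−104) = 104 − 31.2 = 72.8 → 73
  G: 178 + 0.3×(0−178) = 178 − 53.4 = 124.6 → 125
  B: 182 + 0.3×(0−182) = 182 − 54.6 = 127.4 → 127
rgb(73, 125, 127) = #497D7F.

#497D7F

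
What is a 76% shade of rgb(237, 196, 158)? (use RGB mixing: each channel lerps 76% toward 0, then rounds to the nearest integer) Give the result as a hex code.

A 76% shade moves each channel 76% toward 0:
  R: 237 + 0.76×(0−237) = 237 − 180.12 = 56.88 → 57
  G: 196 + 0.76×(0−196) = 196 − 148.96 = 47.04 → 47
  B: 158 − 120.08 = 37.92 → 38
rgb(57, 47, 38) = #392f26.

#392f26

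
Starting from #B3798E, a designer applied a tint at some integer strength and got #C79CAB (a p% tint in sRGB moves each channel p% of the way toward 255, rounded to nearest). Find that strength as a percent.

26%

#B3798E is rgb(179, 121, 142); #C79CAB is rgb(199, 156, 171).
On the G channel (widest range): 156 ≈ 121 + (p/100)(255 − 121), so p ≈ 100×(156 − 121)/(255 − 121) = 3500/134 = 26.12.
p = 26 reproduces all three channels after rounding.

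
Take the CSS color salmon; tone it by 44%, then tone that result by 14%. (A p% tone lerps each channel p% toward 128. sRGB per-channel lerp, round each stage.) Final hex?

CSS salmon is rgb(250, 128, 114).
A 44% tone moves each channel 44% toward 128:
  R: 250 − 53.68 = 196.32 → 196
  G: 128 + 0.44×(128−128) = 128 + 0 = 128 → 128
  B: 114 + 0.44×(128−114) = 114 + 6.16 = 120.16 → 120
After the tone: rgb(196, 128, 120) = #c48078.
A 14% tone moves each channel 14% toward 128:
  R: 196 + 0.14×(128−196) = 196 − 9.52 = 186.48 → 186
  G: 128 + 0 = 128 → 128
  B: 120 + 0.14×(128−120) = 120 + 1.12 = 121.12 → 121
rgb(186, 128, 121) = #ba8079.

#ba8079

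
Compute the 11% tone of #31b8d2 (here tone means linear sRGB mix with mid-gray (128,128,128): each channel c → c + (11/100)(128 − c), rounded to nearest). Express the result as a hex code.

#3ab2c9

#31b8d2 is rgb(49, 184, 210).
An 11% tone moves each channel 11% toward 128:
  R: 49 + 8.69 = 57.69 → 58
  G: 184 + 0.11×(128−184) = 184 − 6.16 = 177.84 → 178
  B: 210 + 0.11×(128−210) = 210 − 9.02 = 200.98 → 201
rgb(58, 178, 201) = #3ab2c9.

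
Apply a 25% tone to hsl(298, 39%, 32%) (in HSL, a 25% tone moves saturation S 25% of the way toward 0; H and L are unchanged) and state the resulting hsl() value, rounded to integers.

S moves 25% from 39 toward 0: 39 − 9.75 = 29.25 → 29.
H and L are unchanged.

hsl(298, 29%, 32%)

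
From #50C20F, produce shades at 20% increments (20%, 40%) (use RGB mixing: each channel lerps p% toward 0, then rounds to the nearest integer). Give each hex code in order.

#50C20F is rgb(80, 194, 15).
20%: (80 − 16 = 64→64, 194 − 38.8 = 155.2→155, 15 − 3 = 12→12) → #409B0C
40%: (80 − 32 = 48→48, 194 − 77.6 = 116.4→116, 15 − 6 = 9→9) → #307409

#409B0C, #307409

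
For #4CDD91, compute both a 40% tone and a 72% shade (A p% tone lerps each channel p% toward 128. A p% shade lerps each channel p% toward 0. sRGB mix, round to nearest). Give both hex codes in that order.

#61B88A, #153E29

#4CDD91 is rgb(76, 221, 145).
40% tone:
  R: 76 + 0.4×(128−76) = 76 + 20.8 = 96.8 → 97
  G: 221 − 37.2 = 183.8 → 184
  B: 145 + 0.4×(128−145) = 145 − 6.8 = 138.2 → 138
  → #61B88A
72% shade:
  R: 76 + 0.72×(0−76) = 76 − 54.72 = 21.28 → 21
  G: 221 + 0.72×(0−221) = 221 − 159.12 = 61.88 → 62
  B: 145 + 0.72×(0−145) = 145 − 104.4 = 40.6 → 41
  → #153E29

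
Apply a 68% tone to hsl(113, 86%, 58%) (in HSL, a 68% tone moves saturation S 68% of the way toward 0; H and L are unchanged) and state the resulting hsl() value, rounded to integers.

hsl(113, 28%, 58%)

S moves 68% from 86 toward 0: 86 − 58.48 = 27.52 → 28.
H and L are unchanged.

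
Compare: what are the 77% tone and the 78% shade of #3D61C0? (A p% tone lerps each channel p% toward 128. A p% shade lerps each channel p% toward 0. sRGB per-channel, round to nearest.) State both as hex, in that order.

#71798F, #0D152A

#3D61C0 is rgb(61, 97, 192).
77% tone:
  R: 61 + 51.59 = 112.59 → 113
  G: 97 + 0.77×(128−97) = 97 + 23.87 = 120.87 → 121
  B: 192 + 0.77×(128−192) = 192 − 49.28 = 142.72 → 143
  → #71798F
78% shade:
  R: 61 + 0.78×(0−61) = 61 − 47.58 = 13.42 → 13
  G: 97 − 75.66 = 21.34 → 21
  B: 192 − 149.76 = 42.24 → 42
  → #0D152A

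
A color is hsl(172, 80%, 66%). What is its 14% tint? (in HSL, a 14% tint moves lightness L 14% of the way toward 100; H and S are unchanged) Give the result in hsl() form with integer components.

L moves 14% from 66 toward 100: 66 + 4.76 = 70.76 → 71.
H and S are unchanged.

hsl(172, 80%, 71%)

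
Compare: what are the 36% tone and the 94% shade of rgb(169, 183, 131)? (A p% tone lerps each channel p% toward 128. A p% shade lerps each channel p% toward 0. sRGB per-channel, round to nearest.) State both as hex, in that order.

36% tone:
  R: 169 + 0.36×(128−169) = 169 − 14.76 = 154.24 → 154
  G: 183 + 0.36×(128−183) = 183 − 19.8 = 163.2 → 163
  B: 131 + 0.36×(128−131) = 131 − 1.08 = 129.92 → 130
  → #9aa382
94% shade:
  R: 169 − 158.86 = 10.14 → 10
  G: 183 + 0.94×(0−183) = 183 − 172.02 = 10.98 → 11
  B: 131 + 0.94×(0−131) = 131 − 123.14 = 7.86 → 8
  → #0a0b08

#9aa382, #0a0b08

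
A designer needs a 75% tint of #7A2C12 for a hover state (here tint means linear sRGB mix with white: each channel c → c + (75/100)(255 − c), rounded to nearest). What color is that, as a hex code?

#DECAC4

#7A2C12 is rgb(122, 44, 18).
Lerp each channel 75% toward 255:
  R: 122 + 0.75×(255−122) = 122 + 99.75 = 221.75 → 222
  G: 44 + 0.75×(255−44) = 44 + 158.25 = 202.25 → 202
  B: 18 + 177.75 = 195.75 → 196
rgb(222, 202, 196) = #DECAC4.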